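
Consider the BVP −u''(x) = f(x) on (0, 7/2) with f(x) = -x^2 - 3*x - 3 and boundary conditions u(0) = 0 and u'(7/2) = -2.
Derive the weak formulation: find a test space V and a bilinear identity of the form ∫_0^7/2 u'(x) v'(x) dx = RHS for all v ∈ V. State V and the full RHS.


V = {v ∈ H^1(0, 7/2) : v(0) = 0} (test functions vanish at x = 0 where u is specified); weak form: ∫_0^7/2 u'v' dx = ∫_0^7/2 (-x^2 - 3*x - 3) v dx − 2·v(7/2) for all v ∈ V.

Multiply both sides by a test function v and integrate from 0 to 7/2:
  ∫_0^7/2 −u''(x) v(x) dx = ∫_0^7/2 f(x) v(x) dx.
Integrate the LHS by parts once:
  ∫_0^7/2 −u'' v dx = −[u'(x) v(x)]_0^7/2 + ∫_0^7/2 u'(x) v'(x) dx.
Thus ∫_0^7/2 u'(x) v'(x) dx = ∫_0^7/2 f(x) v(x) dx + [u'(x) v(x)]_0^7/2.
Choose V so that boundary terms are either known or forced to vanish.
Mixed BC: u(0) = 0 (Dirichlet) and u'(7/2) = -2 (Neumann). Define V = {v ∈ H^1(0, 7/2) : v(0) = 0}. Then [u' v]_0^7/2 = u'(7/2)·v(7/2) − u'(0)·0 = − 2·v(7/2).
Weak formulation: find u (satisfying any essential BC) such that ∫_0^7/2 u'(x) v'(x) dx = ∫_0^7/2 f v dx − 2·v(7/2) for all v ∈ V (Dirichlet at 0 absorbed into V; Neumann datum at x = 7/2 contributes the boundary term).
Substituting f(x) = -x^2 - 3*x - 3, the right-hand side is ∫_0^7/2 (-x^2 - 3*x - 3) v dx − 2·v(7/2).


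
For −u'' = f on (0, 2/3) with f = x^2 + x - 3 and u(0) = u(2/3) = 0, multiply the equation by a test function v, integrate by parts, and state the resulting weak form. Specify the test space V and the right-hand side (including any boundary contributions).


V = H^1_0(0, 2/3) (so v(0) = v(2/3) = 0); weak form: ∫_0^2/3 u'v' dx = ∫_0^2/3 (x^2 + x - 3) v dx for all v ∈ V.

Multiply both sides by a test function v and integrate from 0 to 2/3:
  ∫_0^2/3 −u''(x) v(x) dx = ∫_0^2/3 f(x) v(x) dx.
Integrate the LHS by parts once:
  ∫_0^2/3 −u'' v dx = −[u'(x) v(x)]_0^2/3 + ∫_0^2/3 u'(x) v'(x) dx.
Thus ∫_0^2/3 u'(x) v'(x) dx = ∫_0^2/3 f(x) v(x) dx + [u'(x) v(x)]_0^2/3.
Choose V so that boundary terms are either known or forced to vanish.
u is Dirichlet: u(0) = u(2/3) = 0. Let V = H^1_0(0, 2/3); then v(0) = v(2/3) = 0, and [u' v]_0^2/3 = 0.
Weak formulation: find u (satisfying any essential BC) such that ∫_0^2/3 u'(x) v'(x) dx = ∫_0^2/3 f v dx for all v ∈ V.
Substituting f(x) = x^2 + x - 3, the right-hand side is ∫_0^2/3 (x^2 + x - 3) v dx.


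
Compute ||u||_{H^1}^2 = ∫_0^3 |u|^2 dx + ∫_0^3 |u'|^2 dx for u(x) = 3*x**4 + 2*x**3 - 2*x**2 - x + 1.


||u||_{H^1}^2 = 5875197/70

The H^1 norm (squared) on an interval (0, L) is
  ||u||_{H^1}^2 = ∫_0^L u(x)^2 dx + ∫_0^L u'(x)^2 dx.
Compute u'(x) = 12*x**3 + 6*x**2 - 4*x - 1.
Then u(x)^2 = 9*x**8 + 12*x**7 - 8*x**6 - 14*x**5 + 6*x**4 + 8*x**3 - 3*x**2 - 2*x + 1 and u'(x)^2 = 144*x**6 + 144*x**5 - 60*x**4 - 72*x**3 + 4*x**2 + 8*x + 1.
Integrate each monomial from 0 to 3 using ∫_0^3 c·x^n dx = c·3^(n+1)/(n+1):
  ∫_0^3 u(x)^2 dx = ∫_0^3 (9*x^8 + 12*x^7 - 8*x^6 - 14*x^5 + 6*x^4 + 8*x^3 - 3*x^2 - 2*x + 1) dx. Term by term:
    ∫_0^3 9*x^8 dx = 19683;  ∫_0^3 12*x^7 dx = 19683/2;  ∫_0^3 -8*x^6 dx = -17496/7;
    ∫_0^3 -14*x^5 dx = -1701;  ∫_0^3 6*x^4 dx = 1458/5;  ∫_0^3 8*x^3 dx = 162;
    ∫_0^3 -3*x^2 dx = -27;  ∫_0^3 -2*x dx = -9;  ∫_0^3 1 dx = 3.
  Sum: 19683 + 19683/2 − 17496/7 − 1701 + 1458/5 + 162 − 27 − 9 + 3 = 1802127/70.
  ∫_0^3 u'(x)^2 dx = ∫_0^3 (144*x^6 + 144*x^5 - 60*x^4 - 72*x^3 + 4*x^2 + 8*x + 1) dx. Term by term:
    ∫_0^3 144*x^6 dx = 314928/7;  ∫_0^3 144*x^5 dx = 17496;  ∫_0^3 -60*x^4 dx = -2916;
    ∫_0^3 -72*x^3 dx = -1458;  ∫_0^3 4*x^2 dx = 36;  ∫_0^3 8*x dx = 36;
    ∫_0^3 1 dx = 3.
  Sum: 314928/7 + 17496 − 2916 − 1458 + 36 + 36 + 3 = 407307/7.
Adding: ||u||_{H^1}^2 = 1802127/70 + 407307/7 = 5875197/70.


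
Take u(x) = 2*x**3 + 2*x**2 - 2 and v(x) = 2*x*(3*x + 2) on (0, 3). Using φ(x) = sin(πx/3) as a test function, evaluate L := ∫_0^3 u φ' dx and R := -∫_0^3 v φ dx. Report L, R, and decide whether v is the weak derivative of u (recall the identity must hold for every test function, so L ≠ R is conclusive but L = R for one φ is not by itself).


LHS = -198/π + 648/π^3, RHS = -198/π + 648/π^3. Yes, v = u' weakly.

u(x) = 2*x**3 + 2*x**2 - 2, classical derivative u'(x) = 6*x**2 + 4*x.
φ(x) = sin(πx/3), so φ'(x) = π*cos(π*x/3)/3.
Note φ(0) = φ(3) = 0, so the boundary term u·φ vanishes.
LHS = ∫_0^3 u(x) φ'(x) dx = ∫_0^3 (2*π*x^3*cos(π*x/3)/3 + 2*π*x^2*cos(π*x/3)/3 - 2*π*cos(π*x/3)/3) dx. Term by term:
  ∫_0^3 -2*π*cos(π*x/3)/3 dx = 0;  ∫_0^3 2*π*x^2*cos(π*x/3)/3 dx = -36/π;  ∫_0^3 2*π*x^3*cos(π*x/3)/3 dx = -162/π + 648/π^3.
Sum: 0 − 36/π + -162/π + 648/π^3 = -198/π + 648/π^3.
So LHS = -198/π + 648/π^3.
∫_0^3 v(x) φ(x) dx = ∫_0^3 (6*x^2*sin(π*x/3) + 4*x*sin(π*x/3)) dx. Term by term:
  ∫_0^3 4*x*sin(π*x/3) dx = 36/π;  ∫_0^3 6*x^2*sin(π*x/3) dx = -648/π^3 + 162/π.
Sum: 36/π + -648/π^3 + 162/π = -648/π^3 + 198/π.
So RHS = -∫_0^3 v(x) φ(x) dx = -198/π + 648/π^3.
LHS = RHS, so the identity holds for this test φ.
Moreover u is smooth here and v(x) = u'(x) = 6*x**2 + 4*x pointwise, so the identity holds for every test function. Hence v is the weak derivative of u.


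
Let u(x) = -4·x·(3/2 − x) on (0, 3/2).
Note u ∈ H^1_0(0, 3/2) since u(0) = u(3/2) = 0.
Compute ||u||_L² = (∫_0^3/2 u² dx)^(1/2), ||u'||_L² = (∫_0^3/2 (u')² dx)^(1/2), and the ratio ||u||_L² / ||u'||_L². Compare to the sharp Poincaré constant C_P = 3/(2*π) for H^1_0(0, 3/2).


||u||_L² / ||u'||_L² = 3*sqrt(10)/20 < C_P = 3/(2*π).

u(x) = -4·x·(3/2 − x), so u'(x) = 8*x - 6.
u(x) = -4·x·(3/2 − x) vanishes at x = 0 and x = 3/2, so u ∈ H^1_0(0, 3/2). Differentiate via the product rule and integrate the resulting polynomials term by term.
  ∫_0^3/2 u² dx = ∫_0^3/2 (16*x^4 - 48*x^3 + 36*x^2) dx. Term by term:
    ∫_0^3/2 16*x^4 dx = 243/10;  ∫_0^3/2 -48*x^3 dx = -243/4;  ∫_0^3/2 36*x^2 dx = 81/2.
  Sum: 243/10 − 243/4 + 81/2 = 81/20.
  ∫_0^3/2 (u')² dx = ∫_0^3/2 (64*x^2 - 96*x + 36) dx. Term by term:
    ∫_0^3/2 64*x^2 dx = 72;  ∫_0^3/2 -96*x dx = -108;  ∫_0^3/2 36 dx = 54.
  Sum: 72 − 108 + 54 = 18.
∫_0^3/2 u² dx = 81/20, so ||u||_L² = 9*sqrt(5)/10.
∫_0^3/2 (u')² dx = 18, so ||u'||_L² = 3*sqrt(2).
Ratio ||u||_L² / ||u'||_L² = 3*sqrt(10)/20.
Sharp Poincaré constant on H^1_0(0, 3/2) is C_P = L/π = 3/(2*π), achieved by sin(2*π/3·x).
A polynomial bump cannot attain the sharp Poincaré constant (only the first sine eigenfunction does), so the ratio is strictly less than C_P, consistent with ||u||_L² ≤ C_P ||u'||_L².


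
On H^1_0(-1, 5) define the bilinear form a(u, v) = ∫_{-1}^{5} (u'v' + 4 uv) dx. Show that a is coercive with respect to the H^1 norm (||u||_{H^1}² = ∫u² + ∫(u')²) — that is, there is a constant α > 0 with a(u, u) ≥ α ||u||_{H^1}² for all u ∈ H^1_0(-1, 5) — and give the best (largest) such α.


α = 1

Coercivity of a(·,·) on H^1_0(-1, 5) means a(u, u) ≥ α ||u||_{H^1}² for every u ∈ H^1_0.
The interval has length L = 6, and Poincaré/coercivity depend only on L. Here a(u, u) = ∫(u')² + (4)·∫u².
Here c = 4 ≥ 1, so a(u,u) = ∫(u')² + c∫u² ≥ ∫(u')² + ∫u² = ||u||_{H^1}², i.e. α = 1 works. No larger α is possible: a(u,u) ≥ α||u||_{H^1}² means (1−α)∫(u')² ≥ (α−c)∫u², and for the modes u_n = sin(nπ(x−x₀)/L) (x₀ the left endpoint) one has ∫u_n²/∫(u_n')² = (L/(nπ))² → 0, so a(u_n,u_n)/||u_n||_{H^1}² → 1. Hence the optimal constant is α = 1.
Therefore α = 1.


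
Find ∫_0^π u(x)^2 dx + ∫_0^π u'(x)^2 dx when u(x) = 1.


||u||_{H^1(0,π)}^2 = π

u'(x) = 0.
Expand u² and (u')² and integrate term by term on (0, π), using: for integers n ≥ 1, ∫_0^π sin²(nx) dx = ∫_0^π cos²(nx) dx = π/2; for n ≠ n', ∫_0^π sin(nx)sin(n'x) dx = ∫_0^π cos(nx)cos(n'x) dx = 0; and by product-to-sum, ∫_0^π sin(nx)cos(n'x) dx = ½∫_0^π [sin((n+n')x) + sin((n−n')x)] dx, which is 0 when n+n' is even and 2n/(n²−n'²) when n+n' is odd (it need not vanish on (0, π)). For the constant mode: ∫_0^π 1 dx = π, ∫_0^π cos(nx) dx = 0, ∫_0^π sin(nx) dx = (1−(−1)^n)/n.
  u² squared terms: (1)²·∫1 dx = 1·π = π.
  So ∫_0^π u² dx = π.
  u' ≡ 0, so ∫_0^π (u')² dx = 0.
||u||_{H^1}^2 = (π) + (0) = π.


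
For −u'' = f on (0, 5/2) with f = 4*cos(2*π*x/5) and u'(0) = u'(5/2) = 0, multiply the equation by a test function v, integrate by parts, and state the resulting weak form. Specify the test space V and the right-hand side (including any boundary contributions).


V = H^1(0, 5/2) (no boundary constraint on v; u is determined up to an additive constant); weak form: ∫_0^5/2 u'v' dx = ∫_0^5/2 (4*cos(2*π*x/5)) v dx for all v ∈ V.

Multiply both sides by a test function v and integrate from 0 to 5/2:
  ∫_0^5/2 −u''(x) v(x) dx = ∫_0^5/2 f(x) v(x) dx.
Integrate the LHS by parts once:
  ∫_0^5/2 −u'' v dx = −[u'(x) v(x)]_0^5/2 + ∫_0^5/2 u'(x) v'(x) dx.
Thus ∫_0^5/2 u'(x) v'(x) dx = ∫_0^5/2 f(x) v(x) dx + [u'(x) v(x)]_0^5/2.
Choose V so that boundary terms are either known or forced to vanish.
u has homogeneous Neumann: u'(0) = u'(5/2) = 0. So [u' v]_0^5/2 = 0·v(5/2) − 0·v(0) = 0 for any v; take V = H^1(0, 5/2).
Weak formulation: find u (satisfying any essential BC) such that ∫_0^5/2 u'(x) v'(x) dx = ∫_0^5/2 f v dx for all v ∈ V (homogeneous Neumann, so boundary terms vanish).
Substituting f(x) = 4*cos(2*π*x/5), the right-hand side is ∫_0^5/2 (4*cos(2*π*x/5)) v dx.
Compatibility check (pure Neumann): taking v ≡ 1 ∈ V gives 0 = ∫_0^5/2 f dx + (0) − (0), i.e. ∫_0^5/2 f dx must equal u'(0) − u'(5/2) = 0. Indeed ∫_0^5/2 (4*cos(2*π*x/5)) dx = 0, so the data are compatible. The solution is then unique only up to an additive constant (fix it e.g. by requiring ∫_0^5/2 u dx = 0).


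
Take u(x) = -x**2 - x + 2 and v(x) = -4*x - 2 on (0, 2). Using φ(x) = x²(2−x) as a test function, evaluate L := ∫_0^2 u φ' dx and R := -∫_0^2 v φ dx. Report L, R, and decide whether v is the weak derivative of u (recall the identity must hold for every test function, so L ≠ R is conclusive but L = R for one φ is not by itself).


LHS = 68/15, RHS = 136/15. No, v is not the weak derivative of u.

u(x) = -x**2 - x + 2, classical derivative u'(x) = -2*x - 1.
φ(x) = x²(2−x), so φ'(x) = x*(4 - 3*x).
Note φ(0) = φ(2) = 0, so the boundary term u·φ vanishes.
LHS = ∫_0^2 u(x) φ'(x) dx = ∫_0^2 (3*x^4 - x^3 - 10*x^2 + 8*x) dx. Term by term:
  ∫_0^2 3*x^4 dx = 96/5;  ∫_0^2 -x^3 dx = -4;  ∫_0^2 -10*x^2 dx = -80/3;
  ∫_0^2 8*x dx = 16.
Sum: 96/5 − 4 − 80/3 + 16 = 68/15.
So LHS = 68/15.
∫_0^2 v(x) φ(x) dx = ∫_0^2 (4*x^4 - 6*x^3 - 4*x^2) dx. Term by term:
  ∫_0^2 4*x^4 dx = 128/5;  ∫_0^2 -6*x^3 dx = -24;  ∫_0^2 -4*x^2 dx = -32/3.
Sum: 128/5 − 24 − 32/3 = -136/15.
So RHS = -∫_0^2 v(x) φ(x) dx = 136/15.
LHS − RHS = -68/15 ≠ 0, so the identity fails.
(For a valid weak derivative the identity must hold for EVERY test function, in particular this one. The failure shows v is NOT the weak derivative of u.)
Correct weak derivative would be u'(x) = -2*x - 1.


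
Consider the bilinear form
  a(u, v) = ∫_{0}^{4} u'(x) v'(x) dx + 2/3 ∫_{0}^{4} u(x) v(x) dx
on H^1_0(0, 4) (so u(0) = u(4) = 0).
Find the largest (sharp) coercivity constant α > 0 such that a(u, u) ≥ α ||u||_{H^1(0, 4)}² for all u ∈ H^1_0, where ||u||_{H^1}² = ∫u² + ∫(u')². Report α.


α = (π^2 + 32/3)/(π^2 + 16)

Coercivity of a(·,·) on H^1_0(0, 4) means a(u, u) ≥ α ||u||_{H^1}² for every u ∈ H^1_0.
The interval has length L = 4, and Poincaré/coercivity depend only on L. Here a(u, u) = ∫(u')² + (2/3)·∫u².
Here 0 < c = 2/3 < 1. The condition a(u,u) ≥ α||u||_{H^1}² reads (1−α)∫(u')² ≥ (α−c)∫u². Any admissible α is ≤ 1 (rapidly oscillating u have ∫u²/∫(u')² → 0), and α = 1 would force 0 ≥ (1−c)∫u², impossible since c < 1; so 1−α > 0. By the sharp Poincaré inequality on H^1_0 of an interval of length L, ∫(u')² ≥ (π/L)²∫u² with equality for the first sine mode sin(π(x−x₀)/L) (x₀ the left endpoint), so the inequality holds for all u iff (1−α)(π/L)² ≥ α − c, i.e. α ≤ ((π/L)² + c)/((π/L)² + 1) = (1 + c(L/π)²)/(1 + (L/π)²). With (π/L)² = π^2/16 and c = 2/3, the largest admissible constant is α = ((π/L)² + c)/((π/L)² + 1).
Simplifying, α = (π^2 + 32/3)/(π^2 + 16).


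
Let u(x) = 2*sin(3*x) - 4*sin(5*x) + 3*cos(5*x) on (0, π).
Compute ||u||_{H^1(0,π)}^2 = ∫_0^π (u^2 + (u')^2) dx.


||u||_{H^1(0,π)}^2 = 345*π

u'(x) = -15*sin(5*x) + 6*cos(3*x) - 20*cos(5*x).
Expand u² and (u')² and integrate term by term on (0, π), using: for integers n ≥ 1, ∫_0^π sin²(nx) dx = ∫_0^π cos²(nx) dx = π/2; for n ≠ n', ∫_0^π sin(nx)sin(n'x) dx = ∫_0^π cos(nx)cos(n'x) dx = 0; and by product-to-sum, ∫_0^π sin(nx)cos(n'x) dx = ½∫_0^π [sin((n+n')x) + sin((n−n')x)] dx, which is 0 when n+n' is even and 2n/(n²−n'²) when n+n' is odd (it need not vanish on (0, π)).
  u² squared terms: (-4)²·∫sin(5x)² dx = 16·π/2 = 8*π;  (2)²·∫sin(3x)² dx = 4·π/2 = 2*π;  (3)²·∫cos(5x)² dx = 9·π/2 = 9*π/2.
  u² cross terms: 2·(-4)·(2)·∫sin(5x)·sin(3x) dx = -16·(0) = 0;  2·(-4)·(3)·∫sin(5x)·cos(5x) dx = -24·(0) = 0;  2·(2)·(3)·∫sin(3x)·cos(5x) dx = 12·(0) = 0.
  So ∫_0^π u² dx = 8*π + 2*π + 9*π/2 + 0 + 0 + 0 = 29*π/2.
  (u')² squared terms: (-20)²·∫cos(5x)² dx = 400·π/2 = 200*π;  (-15)²·∫sin(5x)² dx = 225·π/2 = 225*π/2;  (6)²·∫cos(3x)² dx = 36·π/2 = 18*π.
  (u')² cross terms: 2·(-20)·(-15)·∫cos(5x)·sin(5x) dx = 600·(0) = 0;  2·(-20)·(6)·∫cos(5x)·cos(3x) dx = -240·(0) = 0;  2·(-15)·(6)·∫sin(5x)·cos(3x) dx = -180·(0) = 0.
  So ∫_0^π (u')² dx = 200*π + 225*π/2 + 18*π + 0 + 0 + 0 = 661*π/2.
||u||_{H^1}^2 = (29*π/2) + (661*π/2) = 345*π.


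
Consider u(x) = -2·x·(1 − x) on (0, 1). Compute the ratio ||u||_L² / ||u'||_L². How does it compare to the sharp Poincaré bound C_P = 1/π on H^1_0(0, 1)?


||u||_L² / ||u'||_L² = sqrt(10)/10 < C_P = 1/π.

u(x) = -2·x·(1 − x), so u'(x) = 4*x - 2.
u(x) = -2·x·(1 − x) vanishes at x = 0 and x = 1, so u ∈ H^1_0(0, 1). Differentiate via the product rule and integrate the resulting polynomials term by term.
  ∫_0^1 u² dx = ∫_0^1 (4*x^4 - 8*x^3 + 4*x^2) dx. Term by term:
    ∫_0^1 4*x^4 dx = 4/5;  ∫_0^1 -8*x^3 dx = -2;  ∫_0^1 4*x^2 dx = 4/3.
  Sum: 4/5 − 2 + 4/3 = 2/15.
  ∫_0^1 (u')² dx = ∫_0^1 (16*x^2 - 16*x + 4) dx. Term by term:
    ∫_0^1 16*x^2 dx = 16/3;  ∫_0^1 -16*x dx = -8;  ∫_0^1 4 dx = 4.
  Sum: 16/3 − 8 + 4 = 4/3.
∫_0^1 u² dx = 2/15, so ||u||_L² = sqrt(30)/15.
∫_0^1 (u')² dx = 4/3, so ||u'||_L² = 2*sqrt(3)/3.
Ratio ||u||_L² / ||u'||_L² = sqrt(10)/10.
Sharp Poincaré constant on H^1_0(0, 1) is C_P = L/π = 1/π, achieved by sin(π·x).
A polynomial bump cannot attain the sharp Poincaré constant (only the first sine eigenfunction does), so the ratio is strictly less than C_P, consistent with ||u||_L² ≤ C_P ||u'||_L².


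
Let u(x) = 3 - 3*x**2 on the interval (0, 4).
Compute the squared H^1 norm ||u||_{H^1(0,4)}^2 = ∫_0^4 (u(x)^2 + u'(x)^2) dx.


||u||_{H^1}^2 = 11316/5

The H^1 norm (squared) on an interval (0, L) is
  ||u||_{H^1}^2 = ∫_0^L u(x)^2 dx + ∫_0^L u'(x)^2 dx.
Compute u'(x) = -6*x.
Then u(x)^2 = 9*x**4 - 18*x**2 + 9 and u'(x)^2 = 36*x**2.
Integrate each monomial from 0 to 4 using ∫_0^4 c·x^n dx = c·4^(n+1)/(n+1):
  ∫_0^4 u(x)^2 dx = ∫_0^4 (9*x^4 - 18*x^2 + 9) dx. Term by term:
    ∫_0^4 9*x^4 dx = 9216/5;  ∫_0^4 -18*x^2 dx = -384;  ∫_0^4 9 dx = 36.
  Sum: 9216/5 − 384 + 36 = 7476/5.
  ∫_0^4 u'(x)^2 dx = ∫_0^4 (36*x^2) dx. Term by term:
    ∫_0^4 36*x^2 dx = 768.
Adding: ||u||_{H^1}^2 = 7476/5 + 768 = 11316/5.


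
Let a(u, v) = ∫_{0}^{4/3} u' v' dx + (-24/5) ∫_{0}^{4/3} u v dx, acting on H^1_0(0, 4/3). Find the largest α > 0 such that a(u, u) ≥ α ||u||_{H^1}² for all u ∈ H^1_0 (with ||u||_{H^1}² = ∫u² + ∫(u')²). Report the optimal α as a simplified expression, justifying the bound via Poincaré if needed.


α = 3*(-128 + 15*π^2)/(5*(16 + 9*π^2))

Coercivity of a(·,·) on H^1_0(0, 4/3) means a(u, u) ≥ α ||u||_{H^1}² for every u ∈ H^1_0.
The interval has length L = 4/3, and Poincaré/coercivity depend only on L. Here a(u, u) = ∫(u')² + (-24/5)·∫u².
Here c = -24/5 < 0 with |c| < (π/L)² = 9*π^2/16, so coercivity still holds. The condition a(u,u) ≥ α||u||_{H^1}² reads (1−α)∫(u')² ≥ (α−c)∫u². Any admissible α is ≤ 1 (rapidly oscillating u have ∫u²/∫(u')² → 0), and α = 1 would force 0 ≥ (1−c)∫u², impossible since c < 1; so 1−α > 0. By the sharp Poincaré inequality on H^1_0 of an interval of length L, ∫(u')² ≥ (π/L)²∫u² with equality for the first sine mode sin(π(x−x₀)/L) (x₀ the left endpoint), so the inequality holds for all u iff (1−α)(π/L)² ≥ α − c, i.e. α ≤ ((π/L)² + c)/((π/L)² + 1) = (1 + c(L/π)²)/(1 + (L/π)²). (Direct route, valid since c ≤ 0: Poincaré gives c∫u² ≥ c(L/π)²∫(u')², so a(u,u) ≥ (1 + c(L/π)²)∫(u')², while ||u||_{H^1}² ≤ (1 + (L/π)²)∫(u')²; dividing yields the same α.) With (π/L)² = 9*π^2/16 and c = -24/5, the largest admissible constant is α = ((π/L)² + c)/((π/L)² + 1).
Simplifying, α = 3*(-128 + 15*π^2)/(5*(16 + 9*π^2)).


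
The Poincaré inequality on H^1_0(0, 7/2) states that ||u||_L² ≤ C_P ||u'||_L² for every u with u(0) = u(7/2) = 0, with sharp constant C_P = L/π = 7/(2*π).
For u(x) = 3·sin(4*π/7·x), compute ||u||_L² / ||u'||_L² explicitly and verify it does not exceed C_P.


||u||_L² / ||u'||_L² = 7/(4*π) < C_P = 7/(2*π).

u(x) = 3·sin(4*π/7·x), so u'(x) = 12*π*cos(4*π*x/7)/7.
Writing u(x) = A·sin(kπx/L) with A = 3 and k = 2, use ∫_0^L sin²(kπx/L) dx = L/2 and ∫_0^L cos²(kπx/L) dx = L/2.
u² = 9·sin²(4*π/7·x) and (u')² = 144*π^2/49·cos²(4*π/7·x), and each of sin², cos² integrates to L/2 = 7/4 over (0, 7/2).
∫_0^7/2 u² dx = 63/4, so ||u||_L² = 3*sqrt(7)/2.
∫_0^7/2 (u')² dx = 36*π^2/7, so ||u'||_L² = 6*sqrt(7)*π/7.
Ratio ||u||_L² / ||u'||_L² = 7/(4*π).
Sharp Poincaré constant on H^1_0(0, 7/2) is C_P = L/π = 7/(2*π), achieved by sin(2*π/7·x).
This is the k = 2 harmonic; the ratio L/(kπ) is strictly less than C_P = L/π, consistent with the sharp inequality ||u||_L² ≤ C_P ||u'||_L².


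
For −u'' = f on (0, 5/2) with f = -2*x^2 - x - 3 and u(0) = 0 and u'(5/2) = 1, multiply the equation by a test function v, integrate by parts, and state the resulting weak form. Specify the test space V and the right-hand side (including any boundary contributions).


V = {v ∈ H^1(0, 5/2) : v(0) = 0} (test functions vanish at x = 0 where u is specified); weak form: ∫_0^5/2 u'v' dx = ∫_0^5/2 (-2*x^2 - x - 3) v dx + v(5/2) for all v ∈ V.

Multiply both sides by a test function v and integrate from 0 to 5/2:
  ∫_0^5/2 −u''(x) v(x) dx = ∫_0^5/2 f(x) v(x) dx.
Integrate the LHS by parts once:
  ∫_0^5/2 −u'' v dx = −[u'(x) v(x)]_0^5/2 + ∫_0^5/2 u'(x) v'(x) dx.
Thus ∫_0^5/2 u'(x) v'(x) dx = ∫_0^5/2 f(x) v(x) dx + [u'(x) v(x)]_0^5/2.
Choose V so that boundary terms are either known or forced to vanish.
Mixed BC: u(0) = 0 (Dirichlet) and u'(5/2) = 1 (Neumann). Define V = {v ∈ H^1(0, 5/2) : v(0) = 0}. Then [u' v]_0^5/2 = u'(5/2)·v(5/2) − u'(0)·0 = v(5/2).
Weak formulation: find u (satisfying any essential BC) such that ∫_0^5/2 u'(x) v'(x) dx = ∫_0^5/2 f v dx + v(5/2) for all v ∈ V (Dirichlet at 0 absorbed into V; Neumann datum at x = 5/2 contributes the boundary term).
Substituting f(x) = -2*x^2 - x - 3, the right-hand side is ∫_0^5/2 (-2*x^2 - x - 3) v dx + v(5/2).


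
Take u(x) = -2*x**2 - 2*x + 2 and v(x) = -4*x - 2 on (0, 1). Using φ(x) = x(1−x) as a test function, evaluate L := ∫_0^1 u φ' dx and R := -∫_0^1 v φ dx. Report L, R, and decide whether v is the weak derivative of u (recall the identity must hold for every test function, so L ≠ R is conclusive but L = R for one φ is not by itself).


LHS = 2/3, RHS = 2/3. Yes, v = u' weakly.

u(x) = -2*x**2 - 2*x + 2, classical derivative u'(x) = -4*x - 2.
φ(x) = x(1−x), so φ'(x) = 1 - 2*x.
Note φ(0) = φ(1) = 0, so the boundary term u·φ vanishes.
LHS = ∫_0^1 u(x) φ'(x) dx = ∫_0^1 (4*x^3 + 2*x^2 - 6*x + 2) dx. Term by term:
  ∫_0^1 4*x^3 dx = 1;  ∫_0^1 2*x^2 dx = 2/3;  ∫_0^1 -6*x dx = -3;
  ∫_0^1 2 dx = 2.
Sum: 1 + 2/3 − 3 + 2 = 2/3.
So LHS = 2/3.
∫_0^1 v(x) φ(x) dx = ∫_0^1 (4*x^3 - 2*x^2 - 2*x) dx. Term by term:
  ∫_0^1 4*x^3 dx = 1;  ∫_0^1 -2*x^2 dx = -2/3;  ∫_0^1 -2*x dx = -1.
Sum: 1 − 2/3 − 1 = -2/3.
So RHS = -∫_0^1 v(x) φ(x) dx = 2/3.
LHS = RHS, so the identity holds for this test φ.
Moreover u is smooth here and v(x) = u'(x) = -4*x - 2 pointwise, so the identity holds for every test function. Hence v is the weak derivative of u.


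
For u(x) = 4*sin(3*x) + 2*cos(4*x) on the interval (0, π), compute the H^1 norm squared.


||u||_{H^1(0,π)}^2 = -1632/7 + 114*π

u'(x) = -8*sin(4*x) + 12*cos(3*x).
Expand u² and (u')² and integrate term by term on (0, π), using: for integers n ≥ 1, ∫_0^π sin²(nx) dx = ∫_0^π cos²(nx) dx = π/2; for n ≠ n', ∫_0^π sin(nx)sin(n'x) dx = ∫_0^π cos(nx)cos(n'x) dx = 0; and by product-to-sum, ∫_0^π sin(nx)cos(n'x) dx = ½∫_0^π [sin((n+n')x) + sin((n−n')x)] dx, which is 0 when n+n' is even and 2n/(n²−n'²) when n+n' is odd (it need not vanish on (0, π)).
  u² squared terms: (2)²·∫cos(4x)² dx = 4·π/2 = 2*π;  (4)²·∫sin(3x)² dx = 16·π/2 = 8*π.
  u² cross terms: 2·(2)·(4)·∫cos(4x)·sin(3x) dx = 16·(-6/7) = -96/7.
  So ∫_0^π u² dx = 2*π + 8*π − 96/7 = -96/7 + 10*π.
  (u')² squared terms: (-8)²·∫sin(4x)² dx = 64·π/2 = 32*π;  (12)²·∫cos(3x)² dx = 144·π/2 = 72*π.
  (u')² cross terms: 2·(-8)·(12)·∫sin(4x)·cos(3x) dx = -192·(8/7) = -1536/7.
  So ∫_0^π (u')² dx = 32*π + 72*π − 1536/7 = -1536/7 + 104*π.
||u||_{H^1}^2 = (-96/7 + 10*π) + (-1536/7 + 104*π) = -1632/7 + 114*π.


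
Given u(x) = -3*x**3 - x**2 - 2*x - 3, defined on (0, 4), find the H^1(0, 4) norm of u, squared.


||u||_{H^1}^2 = 5187316/105

The H^1 norm (squared) on an interval (0, L) is
  ||u||_{H^1}^2 = ∫_0^L u(x)^2 dx + ∫_0^L u'(x)^2 dx.
Compute u'(x) = -9*x**2 - 2*x - 2.
Then u(x)^2 = 9*x**6 + 6*x**5 + 13*x**4 + 22*x**3 + 10*x**2 + 12*x + 9 and u'(x)^2 = 81*x**4 + 36*x**3 + 40*x**2 + 8*x + 4.
Integrate each monomial from 0 to 4 using ∫_0^4 c·x^n dx = c·4^(n+1)/(n+1):
  ∫_0^4 u(x)^2 dx = ∫_0^4 (9*x^6 + 6*x^5 + 13*x^4 + 22*x^3 + 10*x^2 + 12*x + 9) dx. Term by term:
    ∫_0^4 9*x^6 dx = 147456/7;  ∫_0^4 6*x^5 dx = 4096;  ∫_0^4 13*x^4 dx = 13312/5;
    ∫_0^4 22*x^3 dx = 1408;  ∫_0^4 10*x^2 dx = 640/3;  ∫_0^4 12*x dx = 96;
    ∫_0^4 9 dx = 36.
  Sum: 147456/7 + 4096 + 13312/5 + 1408 + 640/3 + 96 + 36 = 3105572/105.
  ∫_0^4 u'(x)^2 dx = ∫_0^4 (81*x^4 + 36*x^3 + 40*x^2 + 8*x + 4) dx. Term by term:
    ∫_0^4 81*x^4 dx = 82944/5;  ∫_0^4 36*x^3 dx = 2304;  ∫_0^4 40*x^2 dx = 2560/3;
    ∫_0^4 8*x dx = 64;  ∫_0^4 4 dx = 16.
  Sum: 82944/5 + 2304 + 2560/3 + 64 + 16 = 297392/15.
Adding: ||u||_{H^1}^2 = 3105572/105 + 297392/15 = 5187316/105.


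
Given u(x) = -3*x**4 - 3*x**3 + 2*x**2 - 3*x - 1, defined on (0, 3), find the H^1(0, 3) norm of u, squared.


||u||_{H^1}^2 = 14924697/140

The H^1 norm (squared) on an interval (0, L) is
  ||u||_{H^1}^2 = ∫_0^L u(x)^2 dx + ∫_0^L u'(x)^2 dx.
Compute u'(x) = -12*x**3 - 9*x**2 + 4*x - 3.
Then u(x)^2 = 9*x**8 + 18*x**7 - 3*x**6 + 6*x**5 + 28*x**4 - 6*x**3 + 5*x**2 + 6*x + 1 and u'(x)^2 = 144*x**6 + 216*x**5 - 15*x**4 + 70*x**2 - 24*x + 9.
Integrate each monomial from 0 to 3 using ∫_0^3 c·x^n dx = c·3^(n+1)/(n+1):
  ∫_0^3 u(x)^2 dx = ∫_0^3 (9*x^8 + 18*x^7 - 3*x^6 + 6*x^5 + 28*x^4 - 6*x^3 + 5*x^2 + 6*x + 1) dx. Term by term:
    ∫_0^3 9*x^8 dx = 19683;  ∫_0^3 18*x^7 dx = 59049/4;  ∫_0^3 -3*x^6 dx = -6561/7;
    ∫_0^3 6*x^5 dx = 729;  ∫_0^3 28*x^4 dx = 6804/5;  ∫_0^3 -6*x^3 dx = -243/2;
    ∫_0^3 5*x^2 dx = 45;  ∫_0^3 6*x dx = 27;  ∫_0^3 1 dx = 3.
  Sum: 19683 + 59049/4 − 6561/7 + 729 + 6804/5 − 243/2 + 45 + 27 + 3 = 4977177/140.
  ∫_0^3 u'(x)^2 dx = ∫_0^3 (144*x^6 + 216*x^5 - 15*x^4 + 70*x^2 - 24*x + 9) dx. Term by term:
    ∫_0^3 144*x^6 dx = 314928/7;  ∫_0^3 216*x^5 dx = 26244;  ∫_0^3 -15*x^4 dx = -729;
    ∫_0^3 70*x^2 dx = 630;  ∫_0^3 -24*x dx = -108;  ∫_0^3 9 dx = 27.
  Sum: 314928/7 + 26244 − 729 + 630 − 108 + 27 = 497376/7.
Adding: ||u||_{H^1}^2 = 4977177/140 + 497376/7 = 14924697/140.


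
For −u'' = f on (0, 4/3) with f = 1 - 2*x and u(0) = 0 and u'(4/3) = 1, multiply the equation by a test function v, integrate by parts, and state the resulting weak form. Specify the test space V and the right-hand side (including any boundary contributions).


V = {v ∈ H^1(0, 4/3) : v(0) = 0} (test functions vanish at x = 0 where u is specified); weak form: ∫_0^4/3 u'v' dx = ∫_0^4/3 (1 - 2*x) v dx + v(4/3) for all v ∈ V.

Multiply both sides by a test function v and integrate from 0 to 4/3:
  ∫_0^4/3 −u''(x) v(x) dx = ∫_0^4/3 f(x) v(x) dx.
Integrate the LHS by parts once:
  ∫_0^4/3 −u'' v dx = −[u'(x) v(x)]_0^4/3 + ∫_0^4/3 u'(x) v'(x) dx.
Thus ∫_0^4/3 u'(x) v'(x) dx = ∫_0^4/3 f(x) v(x) dx + [u'(x) v(x)]_0^4/3.
Choose V so that boundary terms are either known or forced to vanish.
Mixed BC: u(0) = 0 (Dirichlet) and u'(4/3) = 1 (Neumann). Define V = {v ∈ H^1(0, 4/3) : v(0) = 0}. Then [u' v]_0^4/3 = u'(4/3)·v(4/3) − u'(0)·0 = v(4/3).
Weak formulation: find u (satisfying any essential BC) such that ∫_0^4/3 u'(x) v'(x) dx = ∫_0^4/3 f v dx + v(4/3) for all v ∈ V (Dirichlet at 0 absorbed into V; Neumann datum at x = 4/3 contributes the boundary term).
Substituting f(x) = 1 - 2*x, the right-hand side is ∫_0^4/3 (1 - 2*x) v dx + v(4/3).


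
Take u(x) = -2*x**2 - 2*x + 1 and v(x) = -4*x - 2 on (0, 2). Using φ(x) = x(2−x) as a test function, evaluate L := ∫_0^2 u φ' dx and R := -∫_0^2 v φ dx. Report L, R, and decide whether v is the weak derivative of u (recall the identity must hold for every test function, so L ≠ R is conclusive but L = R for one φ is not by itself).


LHS = 8, RHS = 8. Yes, v = u' weakly.

u(x) = -2*x**2 - 2*x + 1, classical derivative u'(x) = -4*x - 2.
φ(x) = x(2−x), so φ'(x) = 2 - 2*x.
Note φ(0) = φ(2) = 0, so the boundary term u·φ vanishes.
LHS = ∫_0^2 u(x) φ'(x) dx = ∫_0^2 (4*x^3 - 6*x + 2) dx. Term by term:
  ∫_0^2 4*x^3 dx = 16;  ∫_0^2 -6*x dx = -12;  ∫_0^2 2 dx = 4.
Sum: 16 − 12 + 4 = 8.
So LHS = 8.
∫_0^2 v(x) φ(x) dx = ∫_0^2 (4*x^3 - 6*x^2 - 4*x) dx. Term by term:
  ∫_0^2 4*x^3 dx = 16;  ∫_0^2 -6*x^2 dx = -16;  ∫_0^2 -4*x dx = -8.
Sum: 16 − 16 − 8 = -8.
So RHS = -∫_0^2 v(x) φ(x) dx = 8.
LHS = RHS, so the identity holds for this test φ.
Moreover u is smooth here and v(x) = u'(x) = -4*x - 2 pointwise, so the identity holds for every test function. Hence v is the weak derivative of u.


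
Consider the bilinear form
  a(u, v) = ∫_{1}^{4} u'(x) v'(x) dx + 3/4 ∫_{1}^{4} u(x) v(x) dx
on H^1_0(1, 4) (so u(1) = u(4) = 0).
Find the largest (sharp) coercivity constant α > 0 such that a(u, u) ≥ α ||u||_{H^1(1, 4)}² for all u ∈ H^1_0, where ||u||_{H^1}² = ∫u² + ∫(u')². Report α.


α = (27/4 + π^2)/(9 + π^2)

Coercivity of a(·,·) on H^1_0(1, 4) means a(u, u) ≥ α ||u||_{H^1}² for every u ∈ H^1_0.
The interval has length L = 3, and Poincaré/coercivity depend only on L. Here a(u, u) = ∫(u')² + (3/4)·∫u².
Here 0 < c = 3/4 < 1. The condition a(u,u) ≥ α||u||_{H^1}² reads (1−α)∫(u')² ≥ (α−c)∫u². Any admissible α is ≤ 1 (rapidly oscillating u have ∫u²/∫(u')² → 0), and α = 1 would force 0 ≥ (1−c)∫u², impossible since c < 1; so 1−α > 0. By the sharp Poincaré inequality on H^1_0 of an interval of length L, ∫(u')² ≥ (π/L)²∫u² with equality for the first sine mode sin(π(x−x₀)/L) (x₀ the left endpoint), so the inequality holds for all u iff (1−α)(π/L)² ≥ α − c, i.e. α ≤ ((π/L)² + c)/((π/L)² + 1) = (1 + c(L/π)²)/(1 + (L/π)²). With (π/L)² = π^2/9 and c = 3/4, the largest admissible constant is α = ((π/L)² + c)/((π/L)² + 1).
Simplifying, α = (27/4 + π^2)/(9 + π^2).


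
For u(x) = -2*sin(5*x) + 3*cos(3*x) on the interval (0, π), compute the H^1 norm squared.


||u||_{H^1(0,π)}^2 = 97*π

u'(x) = -9*sin(3*x) - 10*cos(5*x).
Expand u² and (u')² and integrate term by term on (0, π), using: for integers n ≥ 1, ∫_0^π sin²(nx) dx = ∫_0^π cos²(nx) dx = π/2; for n ≠ n', ∫_0^π sin(nx)sin(n'x) dx = ∫_0^π cos(nx)cos(n'x) dx = 0; and by product-to-sum, ∫_0^π sin(nx)cos(n'x) dx = ½∫_0^π [sin((n+n')x) + sin((n−n')x)] dx, which is 0 when n+n' is even and 2n/(n²−n'²) when n+n' is odd (it need not vanish on (0, π)).
  u² squared terms: (-2)²·∫sin(5x)² dx = 4·π/2 = 2*π;  (3)²·∫cos(3x)² dx = 9·π/2 = 9*π/2.
  u² cross terms: 2·(-2)·(3)·∫sin(5x)·cos(3x) dx = -12·(0) = 0.
  So ∫_0^π u² dx = 2*π + 9*π/2 + 0 = 13*π/2.
  (u')² squared terms: (-10)²·∫cos(5x)² dx = 100·π/2 = 50*π;  (-9)²·∫sin(3x)² dx = 81·π/2 = 81*π/2.
  (u')² cross terms: 2·(-10)·(-9)·∫cos(5x)·sin(3x) dx = 180·(0) = 0.
  So ∫_0^π (u')² dx = 50*π + 81*π/2 + 0 = 181*π/2.
||u||_{H^1}^2 = (13*π/2) + (181*π/2) = 97*π.


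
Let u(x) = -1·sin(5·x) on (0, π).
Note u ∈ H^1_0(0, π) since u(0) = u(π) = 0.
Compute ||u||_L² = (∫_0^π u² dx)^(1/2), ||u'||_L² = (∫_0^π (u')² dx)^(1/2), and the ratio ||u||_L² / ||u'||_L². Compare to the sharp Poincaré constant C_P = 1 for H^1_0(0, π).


||u||_L² / ||u'||_L² = 1/5 < C_P = 1.

u(x) = -1·sin(5·x), so u'(x) = -5*cos(5*x).
Writing u(x) = A·sin(kπx/L) with A = -1 and k = 5, use ∫_0^L sin²(kπx/L) dx = L/2 and ∫_0^L cos²(kπx/L) dx = L/2.
u² = 1·sin²(5·x) and (u')² = 25·cos²(5·x), and each of sin², cos² integrates to L/2 = π/2 over (0, π).
∫_0^π u² dx = π/2, so ||u||_L² = sqrt(2)*sqrt(π)/2.
∫_0^π (u')² dx = 25*π/2, so ||u'||_L² = 5*sqrt(2)*sqrt(π)/2.
Ratio ||u||_L² / ||u'||_L² = 1/5.
Sharp Poincaré constant on H^1_0(0, π) is C_P = L/π = 1, achieved by sin(x).
This is the k = 5 harmonic; the ratio L/(kπ) is strictly less than C_P = L/π, consistent with the sharp inequality ||u||_L² ≤ C_P ||u'||_L².


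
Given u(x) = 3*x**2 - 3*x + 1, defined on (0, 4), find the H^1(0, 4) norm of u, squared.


||u||_{H^1}^2 = 7416/5

The H^1 norm (squared) on an interval (0, L) is
  ||u||_{H^1}^2 = ∫_0^L u(x)^2 dx + ∫_0^L u'(x)^2 dx.
Compute u'(x) = 6*x - 3.
Then u(x)^2 = 9*x**4 - 18*x**3 + 15*x**2 - 6*x + 1 and u'(x)^2 = 36*x**2 - 36*x + 9.
Integrate each monomial from 0 to 4 using ∫_0^4 c·x^n dx = c·4^(n+1)/(n+1):
  ∫_0^4 u(x)^2 dx = ∫_0^4 (9*x^4 - 18*x^3 + 15*x^2 - 6*x + 1) dx. Term by term:
    ∫_0^4 9*x^4 dx = 9216/5;  ∫_0^4 -18*x^3 dx = -1152;  ∫_0^4 15*x^2 dx = 320;
    ∫_0^4 -6*x dx = -48;  ∫_0^4 1 dx = 4.
  Sum: 9216/5 − 1152 + 320 − 48 + 4 = 4836/5.
  ∫_0^4 u'(x)^2 dx = ∫_0^4 (36*x^2 - 36*x + 9) dx. Term by term:
    ∫_0^4 36*x^2 dx = 768;  ∫_0^4 -36*x dx = -288;  ∫_0^4 9 dx = 36.
  Sum: 768 − 288 + 36 = 516.
Adding: ||u||_{H^1}^2 = 4836/5 + 516 = 7416/5.


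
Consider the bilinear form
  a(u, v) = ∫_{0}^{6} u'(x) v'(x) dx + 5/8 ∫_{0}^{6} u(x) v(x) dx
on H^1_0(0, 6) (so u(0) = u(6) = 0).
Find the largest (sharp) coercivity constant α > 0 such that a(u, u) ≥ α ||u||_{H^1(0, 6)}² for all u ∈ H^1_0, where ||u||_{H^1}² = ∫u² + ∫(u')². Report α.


α = (π^2 + 45/2)/(π^2 + 36)

Coercivity of a(·,·) on H^1_0(0, 6) means a(u, u) ≥ α ||u||_{H^1}² for every u ∈ H^1_0.
The interval has length L = 6, and Poincaré/coercivity depend only on L. Here a(u, u) = ∫(u')² + (5/8)·∫u².
Here 0 < c = 5/8 < 1. The condition a(u,u) ≥ α||u||_{H^1}² reads (1−α)∫(u')² ≥ (α−c)∫u². Any admissible α is ≤ 1 (rapidly oscillating u have ∫u²/∫(u')² → 0), and α = 1 would force 0 ≥ (1−c)∫u², impossible since c < 1; so 1−α > 0. By the sharp Poincaré inequality on H^1_0 of an interval of length L, ∫(u')² ≥ (π/L)²∫u² with equality for the first sine mode sin(π(x−x₀)/L) (x₀ the left endpoint), so the inequality holds for all u iff (1−α)(π/L)² ≥ α − c, i.e. α ≤ ((π/L)² + c)/((π/L)² + 1) = (1 + c(L/π)²)/(1 + (L/π)²). With (π/L)² = π^2/36 and c = 5/8, the largest admissible constant is α = ((π/L)² + c)/((π/L)² + 1).
Simplifying, α = (π^2 + 45/2)/(π^2 + 36).


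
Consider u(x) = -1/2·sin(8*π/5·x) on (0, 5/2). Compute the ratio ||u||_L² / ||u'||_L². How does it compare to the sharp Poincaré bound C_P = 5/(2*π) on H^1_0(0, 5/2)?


||u||_L² / ||u'||_L² = 5/(8*π) < C_P = 5/(2*π).

u(x) = -1/2·sin(8*π/5·x), so u'(x) = -4*π*cos(8*π*x/5)/5.
Writing u(x) = A·sin(kπx/L) with A = -1/2 and k = 4, use ∫_0^L sin²(kπx/L) dx = L/2 and ∫_0^L cos²(kπx/L) dx = L/2.
u² = 1/4·sin²(8*π/5·x) and (u')² = 16*π^2/25·cos²(8*π/5·x), and each of sin², cos² integrates to L/2 = 5/4 over (0, 5/2).
∫_0^5/2 u² dx = 5/16, so ||u||_L² = sqrt(5)/4.
∫_0^5/2 (u')² dx = 4*π^2/5, so ||u'||_L² = 2*sqrt(5)*π/5.
Ratio ||u||_L² / ||u'||_L² = 5/(8*π).
Sharp Poincaré constant on H^1_0(0, 5/2) is C_P = L/π = 5/(2*π), achieved by sin(2*π/5·x).
This is the k = 4 harmonic; the ratio L/(kπ) is strictly less than C_P = L/π, consistent with the sharp inequality ||u||_L² ≤ C_P ||u'||_L².


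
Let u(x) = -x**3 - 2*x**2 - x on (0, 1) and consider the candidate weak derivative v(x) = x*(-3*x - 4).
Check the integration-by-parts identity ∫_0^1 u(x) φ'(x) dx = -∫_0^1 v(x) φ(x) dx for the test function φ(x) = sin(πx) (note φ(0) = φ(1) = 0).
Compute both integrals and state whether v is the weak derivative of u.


LHS = -12/π^3 + 9/π, RHS = -12/π^3 + 7/π. No, v is not the weak derivative of u.

u(x) = -x**3 - 2*x**2 - x, classical derivative u'(x) = -3*x**2 - 4*x - 1.
φ(x) = sin(πx), so φ'(x) = π*cos(π*x).
Note φ(0) = φ(1) = 0, so the boundary term u·φ vanishes.
LHS = ∫_0^1 u(x) φ'(x) dx = ∫_0^1 (-π*x^3*cos(π*x) - 2*π*x^2*cos(π*x) - π*x*cos(π*x)) dx. Term by term:
  ∫_0^1 -π*x*cos(π*x) dx = 2/π;  ∫_0^1 -π*x^3*cos(π*x) dx = -12/π^3 + 3/π;  ∫_0^1 -2*π*x^2*cos(π*x) dx = 4/π.
Sum: 2/π + -12/π^3 + 3/π + 4/π = -12/π^3 + 9/π.
So LHS = -12/π^3 + 9/π.
∫_0^1 v(x) φ(x) dx = ∫_0^1 (-3*x^2*sin(π*x) - 4*x*sin(π*x)) dx. Term by term:
  ∫_0^1 -4*x*sin(π*x) dx = -4/π;  ∫_0^1 -3*x^2*sin(π*x) dx = -3/π + 12/π^3.
Sum: -4/π + -3/π + 12/π^3 = -7/π + 12/π^3.
So RHS = -∫_0^1 v(x) φ(x) dx = -12/π^3 + 7/π.
LHS − RHS = 2/π ≠ 0, so the identity fails.
(For a valid weak derivative the identity must hold for EVERY test function, in particular this one. The failure shows v is NOT the weak derivative of u.)
Correct weak derivative would be u'(x) = -3*x**2 - 4*x - 1.


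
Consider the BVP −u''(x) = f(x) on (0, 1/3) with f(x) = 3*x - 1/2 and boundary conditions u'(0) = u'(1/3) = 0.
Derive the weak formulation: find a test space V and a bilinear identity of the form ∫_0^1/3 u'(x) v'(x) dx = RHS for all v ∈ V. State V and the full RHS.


V = H^1(0, 1/3) (no boundary constraint on v; u is determined up to an additive constant); weak form: ∫_0^1/3 u'v' dx = ∫_0^1/3 (3*x - 1/2) v dx for all v ∈ V.

Multiply both sides by a test function v and integrate from 0 to 1/3:
  ∫_0^1/3 −u''(x) v(x) dx = ∫_0^1/3 f(x) v(x) dx.
Integrate the LHS by parts once:
  ∫_0^1/3 −u'' v dx = −[u'(x) v(x)]_0^1/3 + ∫_0^1/3 u'(x) v'(x) dx.
Thus ∫_0^1/3 u'(x) v'(x) dx = ∫_0^1/3 f(x) v(x) dx + [u'(x) v(x)]_0^1/3.
Choose V so that boundary terms are either known or forced to vanish.
u has homogeneous Neumann: u'(0) = u'(1/3) = 0. So [u' v]_0^1/3 = 0·v(1/3) − 0·v(0) = 0 for any v; take V = H^1(0, 1/3).
Weak formulation: find u (satisfying any essential BC) such that ∫_0^1/3 u'(x) v'(x) dx = ∫_0^1/3 f v dx for all v ∈ V (homogeneous Neumann, so boundary terms vanish).
Substituting f(x) = 3*x - 1/2, the right-hand side is ∫_0^1/3 (3*x - 1/2) v dx.
Compatibility check (pure Neumann): taking v ≡ 1 ∈ V gives 0 = ∫_0^1/3 f dx + (0) − (0), i.e. ∫_0^1/3 f dx must equal u'(0) − u'(1/3) = 0. Indeed ∫_0^1/3 (3*x - 1/2) dx = 0, so the data are compatible. The solution is then unique only up to an additive constant (fix it e.g. by requiring ∫_0^1/3 u dx = 0).


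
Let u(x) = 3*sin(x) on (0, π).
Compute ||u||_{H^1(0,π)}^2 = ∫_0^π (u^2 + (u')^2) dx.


||u||_{H^1(0,π)}^2 = 9*π

u'(x) = 3*cos(x).
Expand u² and (u')² and integrate term by term on (0, π), using: for integers n ≥ 1, ∫_0^π sin²(nx) dx = ∫_0^π cos²(nx) dx = π/2; for n ≠ n', ∫_0^π sin(nx)sin(n'x) dx = ∫_0^π cos(nx)cos(n'x) dx = 0; and by product-to-sum, ∫_0^π sin(nx)cos(n'x) dx = ½∫_0^π [sin((n+n')x) + sin((n−n')x)] dx, which is 0 when n+n' is even and 2n/(n²−n'²) when n+n' is odd (it need not vanish on (0, π)).
  u² squared terms: (3)²·∫sin(x)² dx = 9·π/2 = 9*π/2.
  So ∫_0^π u² dx = 9*π/2.
  (u')² squared terms: (3)²·∫cos(x)² dx = 9·π/2 = 9*π/2.
  So ∫_0^π (u')² dx = 9*π/2.
||u||_{H^1}^2 = (9*π/2) + (9*π/2) = 9*π.


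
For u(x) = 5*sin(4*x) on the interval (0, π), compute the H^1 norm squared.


||u||_{H^1(0,π)}^2 = 425*π/2

u'(x) = 20*cos(4*x).
Expand u² and (u')² and integrate term by term on (0, π), using: for integers n ≥ 1, ∫_0^π sin²(nx) dx = ∫_0^π cos²(nx) dx = π/2; for n ≠ n', ∫_0^π sin(nx)sin(n'x) dx = ∫_0^π cos(nx)cos(n'x) dx = 0; and by product-to-sum, ∫_0^π sin(nx)cos(n'x) dx = ½∫_0^π [sin((n+n')x) + sin((n−n')x)] dx, which is 0 when n+n' is even and 2n/(n²−n'²) when n+n' is odd (it need not vanish on (0, π)).
  u² squared terms: (5)²·∫sin(4x)² dx = 25·π/2 = 25*π/2.
  So ∫_0^π u² dx = 25*π/2.
  (u')² squared terms: (20)²·∫cos(4x)² dx = 400·π/2 = 200*π.
  So ∫_0^π (u')² dx = 200*π.
||u||_{H^1}^2 = (25*π/2) + (200*π) = 425*π/2.


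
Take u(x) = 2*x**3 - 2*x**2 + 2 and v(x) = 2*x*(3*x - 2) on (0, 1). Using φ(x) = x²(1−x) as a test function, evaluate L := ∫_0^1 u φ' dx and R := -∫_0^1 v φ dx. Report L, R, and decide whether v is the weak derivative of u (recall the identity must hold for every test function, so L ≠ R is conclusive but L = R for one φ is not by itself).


LHS = 0, RHS = 0. Yes, v = u' weakly.

u(x) = 2*x**3 - 2*x**2 + 2, classical derivative u'(x) = 6*x**2 - 4*x.
φ(x) = x²(1−x), so φ'(x) = x*(2 - 3*x).
Note φ(0) = φ(1) = 0, so the boundary term u·φ vanishes.
LHS = ∫_0^1 u(x) φ'(x) dx = ∫_0^1 (-6*x^5 + 10*x^4 - 4*x^3 - 6*x^2 + 4*x) dx. Term by term:
  ∫_0^1 -6*x^5 dx = -1;  ∫_0^1 10*x^4 dx = 2;  ∫_0^1 -4*x^3 dx = -1;
  ∫_0^1 -6*x^2 dx = -2;  ∫_0^1 4*x dx = 2.
Sum: -1 + 2 − 1 − 2 + 2 = 0.
So LHS = 0.
∫_0^1 v(x) φ(x) dx = ∫_0^1 (-6*x^5 + 10*x^4 - 4*x^3) dx. Term by term:
  ∫_0^1 -6*x^5 dx = -1;  ∫_0^1 10*x^4 dx = 2;  ∫_0^1 -4*x^3 dx = -1.
Sum: -1 + 2 − 1 = 0.
So RHS = -∫_0^1 v(x) φ(x) dx = 0.
LHS = RHS, so the identity holds for this test φ.
Moreover u is smooth here and v(x) = u'(x) = 6*x**2 - 4*x pointwise, so the identity holds for every test function. Hence v is the weak derivative of u.


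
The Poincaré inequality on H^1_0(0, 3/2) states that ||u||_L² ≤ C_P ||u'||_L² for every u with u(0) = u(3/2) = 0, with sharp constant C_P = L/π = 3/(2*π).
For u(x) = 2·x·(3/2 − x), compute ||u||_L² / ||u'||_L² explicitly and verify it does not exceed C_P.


||u||_L² / ||u'||_L² = 3*sqrt(10)/20 < C_P = 3/(2*π).

u(x) = 2·x·(3/2 − x), so u'(x) = 3 - 4*x.
u(x) = 2·x·(3/2 − x) vanishes at x = 0 and x = 3/2, so u ∈ H^1_0(0, 3/2). Differentiate via the product rule and integrate the resulting polynomials term by term.
  ∫_0^3/2 u² dx = ∫_0^3/2 (4*x^4 - 12*x^3 + 9*x^2) dx. Term by term:
    ∫_0^3/2 4*x^4 dx = 243/40;  ∫_0^3/2 -12*x^3 dx = -243/16;  ∫_0^3/2 9*x^2 dx = 81/8.
  Sum: 243/40 − 243/16 + 81/8 = 81/80.
  ∫_0^3/2 (u')² dx = ∫_0^3/2 (16*x^2 - 24*x + 9) dx. Term by term:
    ∫_0^3/2 16*x^2 dx = 18;  ∫_0^3/2 -24*x dx = -27;  ∫_0^3/2 9 dx = 27/2.
  Sum: 18 − 27 + 27/2 = 9/2.
∫_0^3/2 u² dx = 81/80, so ||u||_L² = 9*sqrt(5)/20.
∫_0^3/2 (u')² dx = 9/2, so ||u'||_L² = 3*sqrt(2)/2.
Ratio ||u||_L² / ||u'||_L² = 3*sqrt(10)/20.
Sharp Poincaré constant on H^1_0(0, 3/2) is C_P = L/π = 3/(2*π), achieved by sin(2*π/3·x).
A polynomial bump cannot attain the sharp Poincaré constant (only the first sine eigenfunction does), so the ratio is strictly less than C_P, consistent with ||u||_L² ≤ C_P ||u'||_L².
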